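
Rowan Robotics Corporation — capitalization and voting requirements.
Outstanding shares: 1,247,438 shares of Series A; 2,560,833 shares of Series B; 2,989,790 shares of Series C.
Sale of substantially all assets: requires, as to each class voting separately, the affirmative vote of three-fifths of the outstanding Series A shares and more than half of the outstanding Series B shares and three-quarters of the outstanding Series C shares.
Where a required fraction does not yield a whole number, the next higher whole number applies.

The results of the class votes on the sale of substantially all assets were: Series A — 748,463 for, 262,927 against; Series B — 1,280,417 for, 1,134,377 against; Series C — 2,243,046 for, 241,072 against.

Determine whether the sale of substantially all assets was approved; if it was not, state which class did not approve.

Series A: 3/5 of 1247438 = 748462.80, rounded up to 748463; 748,463 required, 748,463 in favor — approved.
Series B: a majority of 2560833 is 1280417; 1,280,417 required, 1,280,417 in favor — approved.
Series C: 3/4 of 2989790 = 2242342.50, rounded up to 2242343; 2,242,343 required, 2,243,046 in favor — approved.

Approved — every class gave the required vote.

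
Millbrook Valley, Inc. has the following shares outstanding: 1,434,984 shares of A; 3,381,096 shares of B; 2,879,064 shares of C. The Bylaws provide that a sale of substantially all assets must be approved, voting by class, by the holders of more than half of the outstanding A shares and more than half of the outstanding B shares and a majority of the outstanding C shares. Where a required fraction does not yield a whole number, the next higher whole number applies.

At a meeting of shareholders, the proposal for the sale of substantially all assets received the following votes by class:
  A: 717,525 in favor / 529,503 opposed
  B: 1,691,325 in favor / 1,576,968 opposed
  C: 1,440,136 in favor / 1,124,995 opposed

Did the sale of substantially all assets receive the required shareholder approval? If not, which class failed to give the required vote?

Approved — every class gave the required vote.

A: a majority of 1434984 is 717493; 717,493 required, 717,525 in favor — approved.
B: a majority of 3381096 is 1690549; 1,690,549 required, 1,691,325 in favor — approved.
C: a majority of 2879064 is 1439533; 1,439,533 required, 1,440,136 in favor — approved.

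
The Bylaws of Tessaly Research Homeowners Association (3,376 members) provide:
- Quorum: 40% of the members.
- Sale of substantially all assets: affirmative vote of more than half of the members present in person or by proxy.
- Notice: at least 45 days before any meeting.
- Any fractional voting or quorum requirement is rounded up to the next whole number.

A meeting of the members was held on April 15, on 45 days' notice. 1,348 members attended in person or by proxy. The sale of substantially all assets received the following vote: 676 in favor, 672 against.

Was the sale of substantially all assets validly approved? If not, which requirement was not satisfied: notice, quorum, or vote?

Notice: 45 days given; 45 required. Satisfied.
Quorum: 40% of 3,376 = 1,350.40, rounded up to 1,351; 1,348 present. Not satisfied.
Vote: requires a majority of those present (1,348); a majority of 1348 is 675, so 675 needed; 676 in favor. Satisfied.

Invalid — quorum requirement not satisfied.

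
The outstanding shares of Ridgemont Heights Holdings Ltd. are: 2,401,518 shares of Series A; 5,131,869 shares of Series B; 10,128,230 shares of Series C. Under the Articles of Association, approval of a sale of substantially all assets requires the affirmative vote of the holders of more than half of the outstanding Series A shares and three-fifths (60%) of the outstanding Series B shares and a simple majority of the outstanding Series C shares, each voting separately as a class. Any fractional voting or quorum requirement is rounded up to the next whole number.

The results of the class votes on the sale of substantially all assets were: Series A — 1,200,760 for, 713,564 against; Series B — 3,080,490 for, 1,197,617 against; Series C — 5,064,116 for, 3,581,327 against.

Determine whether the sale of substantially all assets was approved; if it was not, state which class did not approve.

Series A: a majority of 2401518 is 1200760; 1,200,760 required, 1,200,760 in favor — approved.
Series B: 3/5 of 5131869 = 3079121.40, rounded up to 3079122; 3,079,122 required, 3,080,490 in favor — approved.
Series C: a majority of 10128230 is 5064116; 5,064,116 required, 5,064,116 in favor — approved.

Approved — every class gave the required vote.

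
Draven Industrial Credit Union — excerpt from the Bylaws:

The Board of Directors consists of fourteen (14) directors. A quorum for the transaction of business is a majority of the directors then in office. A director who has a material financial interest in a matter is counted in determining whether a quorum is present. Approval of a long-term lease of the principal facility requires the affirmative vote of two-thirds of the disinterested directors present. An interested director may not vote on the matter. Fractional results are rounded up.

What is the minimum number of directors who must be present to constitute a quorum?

A majority of 14 is 8.

8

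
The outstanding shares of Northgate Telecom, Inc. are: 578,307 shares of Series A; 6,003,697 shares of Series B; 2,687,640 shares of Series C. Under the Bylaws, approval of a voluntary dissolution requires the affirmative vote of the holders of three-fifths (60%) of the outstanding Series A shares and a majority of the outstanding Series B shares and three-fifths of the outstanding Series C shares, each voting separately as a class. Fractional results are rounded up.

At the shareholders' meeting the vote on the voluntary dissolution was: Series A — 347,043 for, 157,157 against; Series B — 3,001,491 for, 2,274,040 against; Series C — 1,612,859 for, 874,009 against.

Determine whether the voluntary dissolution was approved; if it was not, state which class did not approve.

Not approved — the Series B shares did not give the required vote.

Series A: 3/5 of 578307 = 346984.20, rounded up to 346985; 346,985 required, 347,043 in favor — approved.
Series B: a majority of 6003697 is 3001849; 3,001,849 required, 3,001,491 in favor — not approved.
Series C: 3/5 of 2687640 = 1612584; 1,612,584 required, 1,612,859 in favor — approved.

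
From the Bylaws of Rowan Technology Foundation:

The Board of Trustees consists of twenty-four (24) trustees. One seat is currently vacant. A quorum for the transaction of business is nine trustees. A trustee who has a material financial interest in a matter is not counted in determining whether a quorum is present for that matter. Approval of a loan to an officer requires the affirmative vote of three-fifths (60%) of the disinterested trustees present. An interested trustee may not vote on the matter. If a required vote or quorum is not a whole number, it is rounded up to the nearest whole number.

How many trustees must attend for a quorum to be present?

The quorum is fixed at 9.

9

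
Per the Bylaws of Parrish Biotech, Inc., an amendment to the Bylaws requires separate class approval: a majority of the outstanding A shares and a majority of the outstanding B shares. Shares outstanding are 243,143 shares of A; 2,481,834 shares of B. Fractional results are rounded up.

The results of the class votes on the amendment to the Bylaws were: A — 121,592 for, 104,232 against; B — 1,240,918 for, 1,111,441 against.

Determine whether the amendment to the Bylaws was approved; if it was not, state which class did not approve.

Approved — every class gave the required vote.

A: a majority of 243143 is 121572; 121,572 required, 121,592 in favor — approved.
B: a majority of 2481834 is 1240918; 1,240,918 required, 1,240,918 in favor — approved.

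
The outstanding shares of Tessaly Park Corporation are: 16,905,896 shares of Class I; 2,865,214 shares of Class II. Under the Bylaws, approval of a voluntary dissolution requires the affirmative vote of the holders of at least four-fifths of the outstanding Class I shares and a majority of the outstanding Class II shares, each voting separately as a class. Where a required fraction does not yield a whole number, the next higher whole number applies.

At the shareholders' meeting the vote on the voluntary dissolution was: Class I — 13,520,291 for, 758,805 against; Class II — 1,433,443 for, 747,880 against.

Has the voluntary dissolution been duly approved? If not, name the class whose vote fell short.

Class I: 4/5 of 16905896 = 13524716.80, rounded up to 13524717; 13,524,717 required, 13,520,291 in favor — not approved.
Class II: a majority of 2865214 is 1432608; 1,432,608 required, 1,433,443 in favor — approved.

Not approved — the Class I shares did not give the required vote.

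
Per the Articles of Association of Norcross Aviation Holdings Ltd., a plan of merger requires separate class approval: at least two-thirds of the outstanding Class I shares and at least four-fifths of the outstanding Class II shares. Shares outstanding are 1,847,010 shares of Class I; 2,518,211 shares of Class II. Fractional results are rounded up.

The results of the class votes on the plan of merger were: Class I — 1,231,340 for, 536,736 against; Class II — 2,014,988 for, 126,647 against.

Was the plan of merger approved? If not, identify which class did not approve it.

Class I: 2/3 of 1847010 = 1231340; 1,231,340 required, 1,231,340 in favor — approved.
Class II: 4/5 of 2518211 = 2014568.80, rounded up to 2014569; 2,014,569 required, 2,014,988 in favor — approved.

Approved — every class gave the required vote.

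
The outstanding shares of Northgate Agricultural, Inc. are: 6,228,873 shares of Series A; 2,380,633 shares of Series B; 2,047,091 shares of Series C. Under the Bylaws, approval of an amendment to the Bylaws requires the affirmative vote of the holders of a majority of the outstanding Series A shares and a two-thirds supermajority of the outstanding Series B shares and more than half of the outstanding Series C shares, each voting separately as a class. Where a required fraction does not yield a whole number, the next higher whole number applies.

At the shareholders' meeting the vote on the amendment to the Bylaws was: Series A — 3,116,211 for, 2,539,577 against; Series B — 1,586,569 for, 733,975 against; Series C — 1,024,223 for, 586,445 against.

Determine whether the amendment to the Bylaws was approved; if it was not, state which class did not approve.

Not approved — the Series B shares did not give the required vote.

Series A: a majority of 6228873 is 3114437; 3,114,437 required, 3,116,211 in favor — approved.
Series B: 2/3 of 2380633 = 1587088.67, rounded up to 1587089; 1,587,089 required, 1,586,569 in favor — not approved.
Series C: a majority of 2047091 is 1023546; 1,023,546 required, 1,024,223 in favor — approved.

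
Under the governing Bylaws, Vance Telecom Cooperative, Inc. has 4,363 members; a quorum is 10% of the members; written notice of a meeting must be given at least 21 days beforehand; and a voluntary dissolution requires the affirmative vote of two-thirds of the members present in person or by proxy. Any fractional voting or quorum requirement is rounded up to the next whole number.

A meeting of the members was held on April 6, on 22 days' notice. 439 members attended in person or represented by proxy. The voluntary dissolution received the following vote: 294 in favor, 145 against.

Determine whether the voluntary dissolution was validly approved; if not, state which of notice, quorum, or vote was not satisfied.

Valid — all requirements satisfied.

Notice: 22 days given; 21 required. Satisfied.
Quorum: 10% of 4,363 = 436.30, rounded up to 437; 439 present. Satisfied.
Vote: requires two-thirds of those present (439); 2/3 of 439 = 292.67, rounded up to 293, so 293 needed; 294 in favor. Satisfied.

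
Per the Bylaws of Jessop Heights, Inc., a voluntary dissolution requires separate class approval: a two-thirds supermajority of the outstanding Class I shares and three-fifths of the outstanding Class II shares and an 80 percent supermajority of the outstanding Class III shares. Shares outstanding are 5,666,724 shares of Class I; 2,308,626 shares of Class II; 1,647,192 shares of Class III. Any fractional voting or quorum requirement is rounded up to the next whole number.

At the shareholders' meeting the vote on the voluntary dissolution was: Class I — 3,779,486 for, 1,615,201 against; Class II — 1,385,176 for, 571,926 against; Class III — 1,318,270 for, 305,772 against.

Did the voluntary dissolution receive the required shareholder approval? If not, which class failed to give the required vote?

Approved — every class gave the required vote.

Class I: 2/3 of 5666724 = 3777816; 3,777,816 required, 3,779,486 in favor — approved.
Class II: 3/5 of 2308626 = 1385175.60, rounded up to 1385176; 1,385,176 required, 1,385,176 in favor — approved.
Class III: 4/5 of 1647192 = 1317753.60, rounded up to 1317754; 1,317,754 required, 1,318,270 in favor — approved.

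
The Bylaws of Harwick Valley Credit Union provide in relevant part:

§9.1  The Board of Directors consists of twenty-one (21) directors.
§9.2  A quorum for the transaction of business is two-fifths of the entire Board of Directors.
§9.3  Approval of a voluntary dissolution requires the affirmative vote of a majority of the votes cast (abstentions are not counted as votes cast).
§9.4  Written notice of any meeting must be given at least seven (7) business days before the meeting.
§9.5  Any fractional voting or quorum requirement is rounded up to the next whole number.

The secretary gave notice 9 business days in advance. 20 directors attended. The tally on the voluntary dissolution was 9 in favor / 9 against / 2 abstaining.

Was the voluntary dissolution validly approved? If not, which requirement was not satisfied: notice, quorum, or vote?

Invalid — vote requirement not satisfied.

Notice: 9 business days given; 7 required (9 ≥ 7). Satisfied.
Quorum: 20 present; quorum is 9. Satisfied.
Vote: the voluntary dissolution requires a majority of the votes cast (20 present − 2 abstaining = 18). A majority of 18 is 10, so 10 affirmative votes are needed; 9 voted in favor. Not satisfied.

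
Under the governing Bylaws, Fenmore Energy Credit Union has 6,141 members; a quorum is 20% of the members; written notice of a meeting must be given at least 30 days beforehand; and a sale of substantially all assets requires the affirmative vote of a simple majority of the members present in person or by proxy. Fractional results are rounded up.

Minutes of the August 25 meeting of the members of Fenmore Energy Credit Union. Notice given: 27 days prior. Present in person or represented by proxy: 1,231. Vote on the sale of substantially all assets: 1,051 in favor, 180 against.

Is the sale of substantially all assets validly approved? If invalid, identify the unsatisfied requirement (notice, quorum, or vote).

Notice: 27 days given; 30 required. Not satisfied.
Quorum: 20% of 6,141 = 1,228.20, rounded up to 1,229; 1,231 present. Satisfied.
Vote: requires a majority of those present (1,231); a majority of 1231 is 616, so 616 needed; 1,051 in favor. Satisfied.

Invalid — notice requirement not satisfied.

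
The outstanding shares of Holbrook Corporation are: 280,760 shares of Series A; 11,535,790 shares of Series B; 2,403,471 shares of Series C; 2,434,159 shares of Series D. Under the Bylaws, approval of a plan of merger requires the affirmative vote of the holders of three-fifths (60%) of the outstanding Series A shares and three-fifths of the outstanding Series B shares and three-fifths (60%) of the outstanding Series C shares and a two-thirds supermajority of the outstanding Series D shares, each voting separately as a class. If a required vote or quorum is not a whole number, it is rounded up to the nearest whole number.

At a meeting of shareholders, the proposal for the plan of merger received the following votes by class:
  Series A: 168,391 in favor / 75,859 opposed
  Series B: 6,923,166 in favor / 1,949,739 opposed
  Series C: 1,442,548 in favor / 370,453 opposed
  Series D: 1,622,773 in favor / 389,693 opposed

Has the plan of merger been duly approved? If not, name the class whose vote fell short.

Not approved — the Series A shares did not give the required vote.

Series A: 3/5 of 280760 = 168456; 168,456 required, 168,391 in favor — not approved.
Series B: 3/5 of 11535790 = 6921474; 6,921,474 required, 6,923,166 in favor — approved.
Series C: 3/5 of 2403471 = 1442082.60, rounded up to 1442083; 1,442,083 required, 1,442,548 in favor — approved.
Series D: 2/3 of 2434159 = 1622772.67, rounded up to 1622773; 1,622,773 required, 1,622,773 in favor — approved.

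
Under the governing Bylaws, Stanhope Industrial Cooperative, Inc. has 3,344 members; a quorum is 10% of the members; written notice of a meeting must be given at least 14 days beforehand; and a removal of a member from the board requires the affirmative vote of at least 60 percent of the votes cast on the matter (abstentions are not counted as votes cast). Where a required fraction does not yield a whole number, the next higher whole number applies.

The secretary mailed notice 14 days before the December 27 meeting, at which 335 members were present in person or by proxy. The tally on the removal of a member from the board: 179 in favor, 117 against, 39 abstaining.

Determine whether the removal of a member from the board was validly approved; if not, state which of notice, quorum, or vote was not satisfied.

Valid — all requirements satisfied.

Notice: 14 days given; 14 required. Satisfied.
Quorum: 10% of 3,344 = 334.40, rounded up to 335; 335 present. Satisfied.
Vote: requires three-fifths of the votes cast (335 − 39 abstaining = 296); 3/5 of 296 = 177.60, rounded up to 178, so 178 needed; 179 in favor. Satisfied.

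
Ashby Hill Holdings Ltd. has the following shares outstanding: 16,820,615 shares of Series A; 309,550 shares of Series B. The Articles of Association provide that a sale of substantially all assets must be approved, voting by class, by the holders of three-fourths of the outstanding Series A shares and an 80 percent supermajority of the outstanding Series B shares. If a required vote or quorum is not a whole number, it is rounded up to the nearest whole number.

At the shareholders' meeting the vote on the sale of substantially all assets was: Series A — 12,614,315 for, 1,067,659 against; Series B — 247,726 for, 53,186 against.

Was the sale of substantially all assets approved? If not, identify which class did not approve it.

Series A: 3/4 of 16820615 = 12615461.25, rounded up to 12615462; 12,615,462 required, 12,614,315 in favor — not approved.
Series B: 4/5 of 309550 = 247640; 247,640 required, 247,726 in favor — approved.

Not approved — the Series A shares did not give the required vote.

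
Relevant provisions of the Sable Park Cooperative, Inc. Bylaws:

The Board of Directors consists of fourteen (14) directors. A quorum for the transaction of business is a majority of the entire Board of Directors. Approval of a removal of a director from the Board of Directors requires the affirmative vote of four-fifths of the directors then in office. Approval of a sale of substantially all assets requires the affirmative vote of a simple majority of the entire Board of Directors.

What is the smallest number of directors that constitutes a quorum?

A majority of 14 is 8.

8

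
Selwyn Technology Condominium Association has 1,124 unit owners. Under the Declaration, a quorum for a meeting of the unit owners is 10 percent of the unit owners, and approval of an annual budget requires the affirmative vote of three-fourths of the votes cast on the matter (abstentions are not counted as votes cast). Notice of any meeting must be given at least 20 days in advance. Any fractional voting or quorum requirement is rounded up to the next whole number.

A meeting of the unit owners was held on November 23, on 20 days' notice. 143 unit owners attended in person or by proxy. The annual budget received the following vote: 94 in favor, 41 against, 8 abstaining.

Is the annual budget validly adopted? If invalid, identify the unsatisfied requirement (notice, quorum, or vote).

Invalid — vote requirement not satisfied.

Notice: 20 days given; 20 required. Satisfied.
Quorum: 10% of 1,124 = 112.40, rounded up to 113; 143 present. Satisfied.
Vote: requires three-fourths of the votes cast (143 − 8 abstaining = 135); 3/4 of 135 = 101.25, rounded up to 102, so 102 needed; 94 in favor. Not satisfied.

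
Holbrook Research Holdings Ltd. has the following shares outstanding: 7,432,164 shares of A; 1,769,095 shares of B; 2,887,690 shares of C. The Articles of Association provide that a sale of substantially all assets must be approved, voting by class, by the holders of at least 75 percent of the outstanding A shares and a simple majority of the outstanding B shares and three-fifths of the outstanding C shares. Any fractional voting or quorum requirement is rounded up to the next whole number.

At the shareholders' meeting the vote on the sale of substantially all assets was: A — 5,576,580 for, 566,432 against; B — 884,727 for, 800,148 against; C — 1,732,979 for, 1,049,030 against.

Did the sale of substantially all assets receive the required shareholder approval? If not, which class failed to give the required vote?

Approved — every class gave the required vote.

A: 3/4 of 7432164 = 5574123; 5,574,123 required, 5,576,580 in favor — approved.
B: a majority of 1769095 is 884548; 884,548 required, 884,727 in favor — approved.
C: 3/5 of 2887690 = 1732614; 1,732,614 required, 1,732,979 in favor — approved.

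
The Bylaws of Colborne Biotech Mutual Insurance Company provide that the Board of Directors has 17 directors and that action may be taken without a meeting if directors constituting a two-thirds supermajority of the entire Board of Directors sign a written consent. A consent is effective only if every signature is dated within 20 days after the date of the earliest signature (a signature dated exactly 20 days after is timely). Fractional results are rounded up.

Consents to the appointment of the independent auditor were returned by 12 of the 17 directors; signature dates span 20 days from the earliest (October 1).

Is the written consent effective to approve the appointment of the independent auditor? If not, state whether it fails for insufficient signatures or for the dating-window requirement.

Effective — both the signature and dating-window requirements are satisfied.

Signatures required: a two-thirds supermajority of 17 — 2/3 of 17 = 11.33, rounded up to 12, so 12 needed; 12 signed. Sufficient.
Dating window: the latest signature is 20 days after the earliest; the limit is 20 days. Within the window.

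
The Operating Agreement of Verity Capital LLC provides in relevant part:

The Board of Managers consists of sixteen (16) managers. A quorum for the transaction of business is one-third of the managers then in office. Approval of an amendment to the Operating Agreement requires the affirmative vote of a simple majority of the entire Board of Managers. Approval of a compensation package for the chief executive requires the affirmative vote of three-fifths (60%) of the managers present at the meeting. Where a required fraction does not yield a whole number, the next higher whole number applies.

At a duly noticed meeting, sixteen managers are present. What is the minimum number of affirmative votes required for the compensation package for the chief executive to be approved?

The compensation package for the chief executive requires three-fifths of the managers present (16).
3/5 of 16 = 9.60, rounded up to 10.

10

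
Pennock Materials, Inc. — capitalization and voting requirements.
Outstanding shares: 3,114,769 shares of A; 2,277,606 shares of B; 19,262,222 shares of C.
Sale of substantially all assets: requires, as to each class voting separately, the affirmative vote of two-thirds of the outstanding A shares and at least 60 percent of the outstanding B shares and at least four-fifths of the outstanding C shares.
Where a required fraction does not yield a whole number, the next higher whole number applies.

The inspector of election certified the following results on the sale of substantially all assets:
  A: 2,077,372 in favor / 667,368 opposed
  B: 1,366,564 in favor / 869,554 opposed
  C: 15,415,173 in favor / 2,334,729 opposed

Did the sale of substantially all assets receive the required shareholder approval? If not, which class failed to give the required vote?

A: 2/3 of 3114769 = 2076512.67, rounded up to 2076513; 2,076,513 required, 2,077,372 in favor — approved.
B: 3/5 of 2277606 = 1366563.60, rounded up to 1366564; 1,366,564 required, 1,366,564 in favor — approved.
C: 4/5 of 19262222 = 15409777.60, rounded up to 15409778; 15,409,778 required, 15,415,173 in favor — approved.

Approved — every class gave the required vote.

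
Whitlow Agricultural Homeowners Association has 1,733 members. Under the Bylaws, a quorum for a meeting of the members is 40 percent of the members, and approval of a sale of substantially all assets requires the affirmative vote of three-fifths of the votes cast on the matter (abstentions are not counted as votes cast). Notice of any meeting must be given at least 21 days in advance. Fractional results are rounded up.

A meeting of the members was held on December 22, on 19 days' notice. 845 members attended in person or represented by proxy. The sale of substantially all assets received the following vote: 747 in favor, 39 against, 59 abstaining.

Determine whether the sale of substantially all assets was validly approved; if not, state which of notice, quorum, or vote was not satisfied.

Notice: 19 days given; 21 required. Not satisfied.
Quorum: 40% of 1,733 = 693.20, rounded up to 694; 845 present. Satisfied.
Vote: requires three-fifths of the votes cast (845 − 59 abstaining = 786); 3/5 of 786 = 471.60, rounded up to 472, so 472 needed; 747 in favor. Satisfied.

Invalid — notice requirement not satisfied.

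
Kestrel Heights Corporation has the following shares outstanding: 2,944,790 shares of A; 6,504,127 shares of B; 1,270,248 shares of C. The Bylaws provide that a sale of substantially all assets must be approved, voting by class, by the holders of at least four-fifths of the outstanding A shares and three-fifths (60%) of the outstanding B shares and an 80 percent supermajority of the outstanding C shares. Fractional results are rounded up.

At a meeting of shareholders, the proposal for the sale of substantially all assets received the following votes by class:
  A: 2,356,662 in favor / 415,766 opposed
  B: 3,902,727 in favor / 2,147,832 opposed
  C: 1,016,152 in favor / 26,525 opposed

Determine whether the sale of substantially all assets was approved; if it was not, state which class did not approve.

Not approved — the C shares did not give the required vote.

A: 4/5 of 2944790 = 2355832; 2,355,832 required, 2,356,662 in favor — approved.
B: 3/5 of 6504127 = 3902476.20, rounded up to 3902477; 3,902,477 required, 3,902,727 in favor — approved.
C: 4/5 of 1270248 = 1016198.40, rounded up to 1016199; 1,016,199 required, 1,016,152 in favor — not approved.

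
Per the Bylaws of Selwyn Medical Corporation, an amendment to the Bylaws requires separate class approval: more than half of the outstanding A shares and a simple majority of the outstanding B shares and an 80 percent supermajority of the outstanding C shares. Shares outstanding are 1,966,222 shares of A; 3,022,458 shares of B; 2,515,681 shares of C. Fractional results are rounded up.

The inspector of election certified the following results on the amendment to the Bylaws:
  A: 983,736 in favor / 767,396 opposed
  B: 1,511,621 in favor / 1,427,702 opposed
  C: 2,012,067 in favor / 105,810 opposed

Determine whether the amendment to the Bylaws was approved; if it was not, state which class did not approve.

A: a majority of 1966222 is 983112; 983,112 required, 983,736 in favor — approved.
B: a majority of 3022458 is 1511230; 1,511,230 required, 1,511,621 in favor — approved.
C: 4/5 of 2515681 = 2012544.80, rounded up to 2012545; 2,012,545 required, 2,012,067 in favor — not approved.

Not approved — the C shares did not give the required vote.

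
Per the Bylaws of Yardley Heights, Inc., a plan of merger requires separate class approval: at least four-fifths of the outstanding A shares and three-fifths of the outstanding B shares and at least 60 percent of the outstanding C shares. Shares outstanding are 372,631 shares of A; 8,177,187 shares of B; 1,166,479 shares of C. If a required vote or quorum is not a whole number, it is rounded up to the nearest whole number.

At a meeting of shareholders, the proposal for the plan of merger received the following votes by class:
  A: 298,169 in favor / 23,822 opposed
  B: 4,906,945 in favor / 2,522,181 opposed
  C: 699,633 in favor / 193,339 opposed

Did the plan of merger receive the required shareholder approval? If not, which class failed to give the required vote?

Not approved — the C shares did not give the required vote.

A: 4/5 of 372631 = 298104.80, rounded up to 298105; 298,105 required, 298,169 in favor — approved.
B: 3/5 of 8177187 = 4906312.20, rounded up to 4906313; 4,906,313 required, 4,906,945 in favor — approved.
C: 3/5 of 1166479 = 699887.40, rounded up to 699888; 699,888 required, 699,633 in favor — not approved.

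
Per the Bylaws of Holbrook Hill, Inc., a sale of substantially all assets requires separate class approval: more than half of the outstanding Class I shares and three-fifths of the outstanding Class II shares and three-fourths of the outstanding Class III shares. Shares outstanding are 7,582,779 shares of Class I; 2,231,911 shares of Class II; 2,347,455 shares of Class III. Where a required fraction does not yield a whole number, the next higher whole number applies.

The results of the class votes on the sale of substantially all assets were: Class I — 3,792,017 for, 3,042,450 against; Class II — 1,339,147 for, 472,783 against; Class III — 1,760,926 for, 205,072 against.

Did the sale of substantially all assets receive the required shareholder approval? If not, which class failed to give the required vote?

Class I: a majority of 7582779 is 3791390; 3,791,390 required, 3,792,017 in favor — approved.
Class II: 3/5 of 2231911 = 1339146.60, rounded up to 1339147; 1,339,147 required, 1,339,147 in favor — approved.
Class III: 3/4 of 2347455 = 1760591.25, rounded up to 1760592; 1,760,592 required, 1,760,926 in favor — approved.

Approved — every class gave the required vote.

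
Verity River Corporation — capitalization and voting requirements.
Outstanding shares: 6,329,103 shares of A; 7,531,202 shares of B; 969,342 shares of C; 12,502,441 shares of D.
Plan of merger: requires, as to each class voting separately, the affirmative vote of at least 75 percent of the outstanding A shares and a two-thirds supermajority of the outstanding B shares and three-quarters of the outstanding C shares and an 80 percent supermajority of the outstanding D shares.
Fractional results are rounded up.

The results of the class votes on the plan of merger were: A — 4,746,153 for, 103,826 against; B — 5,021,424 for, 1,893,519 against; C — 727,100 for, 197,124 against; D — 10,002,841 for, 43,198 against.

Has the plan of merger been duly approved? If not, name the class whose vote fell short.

Not approved — the A shares did not give the required vote.

A: 3/4 of 6329103 = 4746827.25, rounded up to 4746828; 4,746,828 required, 4,746,153 in favor — not approved.
B: 2/3 of 7531202 = 5020801.33, rounded up to 5020802; 5,020,802 required, 5,021,424 in favor — approved.
C: 3/4 of 969342 = 727006.50, rounded up to 727007; 727,007 required, 727,100 in favor — approved.
D: 4/5 of 12502441 = 10001952.80, rounded up to 10001953; 10,001,953 required, 10,002,841 in favor — approved.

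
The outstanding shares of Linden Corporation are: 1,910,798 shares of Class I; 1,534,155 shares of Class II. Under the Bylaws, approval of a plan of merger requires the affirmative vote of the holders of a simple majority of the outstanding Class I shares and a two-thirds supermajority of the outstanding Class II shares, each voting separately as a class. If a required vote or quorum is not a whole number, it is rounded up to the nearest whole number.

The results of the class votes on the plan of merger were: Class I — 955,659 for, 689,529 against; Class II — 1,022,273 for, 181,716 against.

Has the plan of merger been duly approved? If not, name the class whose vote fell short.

Not approved — the Class II shares did not give the required vote.

Class I: a majority of 1910798 is 955400; 955,400 required, 955,659 in favor — approved.
Class II: 2/3 of 1534155 = 1022770; 1,022,770 required, 1,022,273 in favor — not approved.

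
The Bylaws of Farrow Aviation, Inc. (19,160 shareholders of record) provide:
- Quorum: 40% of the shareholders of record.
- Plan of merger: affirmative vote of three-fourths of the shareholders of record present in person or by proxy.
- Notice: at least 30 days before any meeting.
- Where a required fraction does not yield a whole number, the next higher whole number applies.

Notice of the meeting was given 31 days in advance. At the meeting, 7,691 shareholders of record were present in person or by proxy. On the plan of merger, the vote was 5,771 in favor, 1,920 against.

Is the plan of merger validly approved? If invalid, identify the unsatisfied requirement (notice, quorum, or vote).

Notice: 31 days given; 30 required. Satisfied.
Quorum: 40% of 19,160 = 7,664; 7,691 present. Satisfied.
Vote: requires three-fourths of those present (7,691); 3/4 of 7691 = 5768.25, rounded up to 5769, so 5,769 needed; 5,771 in favor. Satisfied.

Valid — all requirements satisfied.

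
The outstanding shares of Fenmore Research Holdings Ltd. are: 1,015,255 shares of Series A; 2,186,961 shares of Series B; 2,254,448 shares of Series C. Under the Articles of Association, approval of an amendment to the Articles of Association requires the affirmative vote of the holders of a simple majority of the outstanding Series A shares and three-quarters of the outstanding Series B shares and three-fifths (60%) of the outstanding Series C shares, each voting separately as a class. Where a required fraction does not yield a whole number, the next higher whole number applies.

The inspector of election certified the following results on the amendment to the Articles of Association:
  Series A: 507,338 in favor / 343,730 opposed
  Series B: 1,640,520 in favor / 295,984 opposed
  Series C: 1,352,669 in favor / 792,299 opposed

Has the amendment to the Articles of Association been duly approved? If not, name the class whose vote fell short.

Not approved — the Series A shares did not give the required vote.

Series A: a majority of 1015255 is 507628; 507,628 required, 507,338 in favor — not approved.
Series B: 3/4 of 2186961 = 1640220.75, rounded up to 1640221; 1,640,221 required, 1,640,520 in favor — approved.
Series C: 3/5 of 2254448 = 1352668.80, rounded up to 1352669; 1,352,669 required, 1,352,669 in favor — approved.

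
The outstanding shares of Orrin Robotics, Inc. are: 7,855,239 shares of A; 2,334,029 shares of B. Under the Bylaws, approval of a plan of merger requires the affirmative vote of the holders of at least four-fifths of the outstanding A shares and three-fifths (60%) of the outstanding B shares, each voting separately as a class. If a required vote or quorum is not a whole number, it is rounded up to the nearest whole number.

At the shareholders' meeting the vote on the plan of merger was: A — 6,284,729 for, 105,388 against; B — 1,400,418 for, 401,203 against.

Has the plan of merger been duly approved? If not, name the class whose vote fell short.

Approved — every class gave the required vote.

A: 4/5 of 7855239 = 6284191.20, rounded up to 6284192; 6,284,192 required, 6,284,729 in favor — approved.
B: 3/5 of 2334029 = 1400417.40, rounded up to 1400418; 1,400,418 required, 1,400,418 in favor — approved.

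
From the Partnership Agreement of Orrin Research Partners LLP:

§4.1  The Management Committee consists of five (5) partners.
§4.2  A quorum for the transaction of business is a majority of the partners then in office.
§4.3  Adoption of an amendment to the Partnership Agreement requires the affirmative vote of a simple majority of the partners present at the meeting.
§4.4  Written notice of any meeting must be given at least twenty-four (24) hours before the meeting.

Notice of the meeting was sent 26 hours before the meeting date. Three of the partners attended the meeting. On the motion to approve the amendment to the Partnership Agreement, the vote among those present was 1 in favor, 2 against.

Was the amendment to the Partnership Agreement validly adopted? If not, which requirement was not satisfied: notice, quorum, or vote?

Notice: 26 hours given; 24 required (26 ≥ 24). Satisfied.
Quorum: 3 present; quorum is 3. Satisfied.
Vote: the amendment to the Partnership Agreement requires a majority of the partners present (3). A majority of 3 is 2, so 2 affirmative votes are needed; 1 voted in favor. Not satisfied.

Invalid — vote requirement not satisfied.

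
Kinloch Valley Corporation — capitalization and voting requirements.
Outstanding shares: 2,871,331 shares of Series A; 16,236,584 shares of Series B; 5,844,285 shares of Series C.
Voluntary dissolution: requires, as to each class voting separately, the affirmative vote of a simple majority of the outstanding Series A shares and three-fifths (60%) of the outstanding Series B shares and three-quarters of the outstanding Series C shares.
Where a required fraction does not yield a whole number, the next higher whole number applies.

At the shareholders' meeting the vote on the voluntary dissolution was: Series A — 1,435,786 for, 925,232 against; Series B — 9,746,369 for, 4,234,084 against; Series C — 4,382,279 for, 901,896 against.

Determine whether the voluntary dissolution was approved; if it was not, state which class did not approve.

Series A: a majority of 2871331 is 1435666; 1,435,666 required, 1,435,786 in favor — approved.
Series B: 3/5 of 16236584 = 9741950.40, rounded up to 9741951; 9,741,951 required, 9,746,369 in favor — approved.
Series C: 3/4 of 5844285 = 4383213.75, rounded up to 4383214; 4,383,214 required, 4,382,279 in favor — not approved.

Not approved — the Series C shares did not give the required vote.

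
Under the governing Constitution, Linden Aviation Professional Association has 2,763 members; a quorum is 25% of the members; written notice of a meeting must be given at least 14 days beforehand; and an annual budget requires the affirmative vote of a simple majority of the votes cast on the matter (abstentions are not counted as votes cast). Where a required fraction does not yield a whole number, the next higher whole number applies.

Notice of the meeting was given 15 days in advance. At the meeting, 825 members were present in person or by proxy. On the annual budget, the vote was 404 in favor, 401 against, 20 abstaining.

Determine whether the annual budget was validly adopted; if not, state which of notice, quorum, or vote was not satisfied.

Valid — all requirements satisfied.

Notice: 15 days given; 14 required. Satisfied.
Quorum: 25% of 2,763 = 690.75, rounded up to 691; 825 present. Satisfied.
Vote: requires a majority of the votes cast (825 − 20 abstaining = 805); a majority of 805 is 403, so 403 needed; 404 in favor. Satisfied.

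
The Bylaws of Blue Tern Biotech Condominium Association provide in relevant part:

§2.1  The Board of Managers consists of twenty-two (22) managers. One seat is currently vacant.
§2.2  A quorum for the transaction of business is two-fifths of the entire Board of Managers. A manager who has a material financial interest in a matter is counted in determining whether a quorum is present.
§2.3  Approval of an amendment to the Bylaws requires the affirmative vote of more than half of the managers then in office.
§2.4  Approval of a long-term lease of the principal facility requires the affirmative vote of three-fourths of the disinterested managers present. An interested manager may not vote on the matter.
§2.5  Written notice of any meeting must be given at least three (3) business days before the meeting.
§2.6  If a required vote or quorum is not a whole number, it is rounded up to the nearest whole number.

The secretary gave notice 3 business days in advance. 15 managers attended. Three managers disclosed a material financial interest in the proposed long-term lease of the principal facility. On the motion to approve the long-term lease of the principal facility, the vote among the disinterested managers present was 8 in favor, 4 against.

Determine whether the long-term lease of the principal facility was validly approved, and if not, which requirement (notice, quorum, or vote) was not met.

Invalid — vote requirement not satisfied.

Notice: 3 business days given; 3 required (3 ≥ 3). Satisfied.
Quorum: 15 present (interested managers count toward quorum); quorum is 9. Satisfied.
Vote: the long-term lease of the principal facility requires three-fourths of the disinterested managers present (15 − 3 = 12). 3/4 of 12 = 9, so 9 affirmative votes are needed; 8 voted in favor. Not satisfied.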